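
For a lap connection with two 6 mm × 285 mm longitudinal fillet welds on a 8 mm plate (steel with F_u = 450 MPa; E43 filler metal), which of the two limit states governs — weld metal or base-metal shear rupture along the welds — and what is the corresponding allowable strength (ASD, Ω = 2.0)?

R_n/Ω ≈ 312 kN (weld metal governs)

E43XX → F_EXX = 430 MPa.
t_e = 0.707 × 6 = 4.242 mm; L = 570 mm.
Weld metal: R_n/Ω = (1/2.0) × 0.6 × 430 × 4.242 × 570 × 10⁻³ = 311.9 kN.
Base metal (shear rupture): R_n/Ω = (1/2.0) × 0.6 × 450 × 8 × 570 × 10⁻³ = 615.6 kN.
Governing: weld metal.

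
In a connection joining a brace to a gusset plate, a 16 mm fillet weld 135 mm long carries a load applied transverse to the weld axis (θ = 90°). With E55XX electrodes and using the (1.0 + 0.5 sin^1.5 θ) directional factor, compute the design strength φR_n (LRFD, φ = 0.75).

φR_n ≈ 567 kN

E55XX → F_EXX = 550 MPa.
t_e = 0.707 × 16 = 11.31 mm; A_we = 11.31 × 135 = 1527 mm².
Directional factor: 1.0 + 0.5 sin^1.5(90°) = 1.5.
F_nw = 0.6 × 550 × 1.5 = 495 MPa.
φR_n = 0.75 × 495 × 1527 × 10⁻³ = 566.9 kN.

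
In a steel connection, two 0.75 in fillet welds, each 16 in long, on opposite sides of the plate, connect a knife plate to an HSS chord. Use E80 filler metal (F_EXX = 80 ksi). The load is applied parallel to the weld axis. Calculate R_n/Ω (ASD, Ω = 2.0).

R_n/Ω ≈ 407 kips

Effective throat t_e = 0.707 × 0.75 = 0.5302 in.
Total length L = 32 in; A_we = 0.5302 × 32 = 16.97 in².
F_nw = 0.6 F_EXX = 0.6 × 80 = 48 ksi.
R_n = 48 × 16.97 = 814.5 kips; R_n/Ω = 814.5/2.0 = 407.2 kips.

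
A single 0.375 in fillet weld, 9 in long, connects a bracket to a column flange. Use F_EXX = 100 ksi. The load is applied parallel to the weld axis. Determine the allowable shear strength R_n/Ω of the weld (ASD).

R_n/Ω ≈ 71.6 kip

Effective throat t_e = 0.707 × 0.375 = 0.2651 in.
Total length L = 9 in; A_we = 0.2651 × 9 = 2.386 in².
F_nw = 0.6 F_EXX = 0.6 × 100 = 60 ksi.
R_n = 60 × 2.386 = 143.2 kip; R_n/Ω = 143.2/2.0 = 71.58 kip.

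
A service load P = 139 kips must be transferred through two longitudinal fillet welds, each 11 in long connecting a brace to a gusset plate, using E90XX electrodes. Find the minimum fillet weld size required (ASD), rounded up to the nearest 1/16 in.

w = 3/8 in

E90XX → F_EXX = 90 ksi.
Total weld length L = 22 in.
Required throat t_e = P × Ω / (0.6 F_EXX × L) = 139 × 2.0 / (0.6 × 90 × 22) = 0.234 in.
Required leg w = t_e / 0.707 = 0.331 in → use 3/8 in.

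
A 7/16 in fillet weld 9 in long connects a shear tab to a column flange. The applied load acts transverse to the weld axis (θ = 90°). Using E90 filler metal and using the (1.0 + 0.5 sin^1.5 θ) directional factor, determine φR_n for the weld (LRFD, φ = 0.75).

E90XX → F_EXX = 90 ksi.
t_e = 0.707 × 0.4375 = 0.3093 in; A_we = 0.3093 × 9 = 2.784 in².
Directional factor: 1.0 + 0.5 sin^1.5(90°) = 1.5.
F_nw = 0.6 × 90 × 1.5 = 81 ksi.
φR_n = 0.75 × 81 × 2.784 = 169.1 kip.

φR_n ≈ 169 kip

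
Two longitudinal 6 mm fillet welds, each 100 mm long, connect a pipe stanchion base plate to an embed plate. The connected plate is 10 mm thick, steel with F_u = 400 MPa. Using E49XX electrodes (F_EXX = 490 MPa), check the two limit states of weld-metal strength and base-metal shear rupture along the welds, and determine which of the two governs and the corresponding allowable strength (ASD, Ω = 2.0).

t_e = 0.707 × 6 = 4.242 mm; L = 200 mm.
Weld metal: R_n/Ω = (1/2.0) × 0.6 × 490 × 4.242 × 200 × 10⁻³ = 124.7 kN.
Base metal (shear rupture): R_n/Ω = (1/2.0) × 0.6 × 400 × 10 × 200 × 10⁻³ = 240 kN.
Governing: weld metal.

R_n/Ω ≈ 125 kN (weld metal governs)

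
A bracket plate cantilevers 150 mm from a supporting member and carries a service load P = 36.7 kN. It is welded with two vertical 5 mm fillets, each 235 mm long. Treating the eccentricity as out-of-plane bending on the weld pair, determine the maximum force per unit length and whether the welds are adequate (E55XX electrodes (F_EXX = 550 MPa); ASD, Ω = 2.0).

L_w = 2 × 235 = 470 mm; section modulus (unit throat) S = 2 × L²/6 = 18410 mm².
Direct shear f_v = P/L_w = 36.7×10³/470 = 78.09 N/mm.
Moment M = P × e = 36.7×10³ × 150 = 5505000 N·mm; bending f_b = M/S = 299 N/mm.
f_max = √(f_v² + f_b²) = √(78.09² + 299²) = 309.1 N/mm.
r_n/Ω = (1/2.0) × 0.6 × 550 × (0.707 × 5) = 583.3 N/mm → adequate.

f_max ≈ 309 N/mm; adequate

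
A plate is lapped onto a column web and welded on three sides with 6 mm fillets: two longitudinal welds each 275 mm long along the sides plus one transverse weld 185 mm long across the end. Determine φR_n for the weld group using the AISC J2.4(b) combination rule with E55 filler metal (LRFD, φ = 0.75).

φR_n ≈ 782 kN

E55XX → F_EXX = 550 MPa.
t_e = 0.707 × 6 = 4.242 mm.
R_nwl = 0.6 × 550 × 4.242 × 550 × 10⁻³ = 769.9 kN (longitudinal, 2 welds).
R_nwt = 0.6 × 550 × 4.242 × 185 × 10⁻³ = 259 kN (transverse, base value).
(i) R_nwl + R_nwt = 1029 kN; (ii) 0.85 R_nwl + 1.5 R_nwt = 1043 kN.
R_n = max = 1043 kN [governs: (ii)]; φR_n = 782.2 kN.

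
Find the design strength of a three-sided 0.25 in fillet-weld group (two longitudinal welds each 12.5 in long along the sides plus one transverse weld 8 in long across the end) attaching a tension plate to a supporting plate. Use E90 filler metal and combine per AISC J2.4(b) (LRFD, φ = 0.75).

E90XX → F_EXX = 90 ksi.
t_e = 0.707 × 0.25 = 0.1767 in.
R_nwl = 0.6 × 90 × 0.1767 × 25 = 238.6 kips (longitudinal, 2 welds).
R_nwt = 0.6 × 90 × 0.1767 × 8 = 76.36 kips (transverse, base value).
(i) R_nwl + R_nwt = 315 kips; (ii) 0.85 R_nwl + 1.5 R_nwt = 317.4 kips.
R_n = max = 317.4 kips [governs: (ii)]; φR_n = 238 kips.

φR_n ≈ 238 kips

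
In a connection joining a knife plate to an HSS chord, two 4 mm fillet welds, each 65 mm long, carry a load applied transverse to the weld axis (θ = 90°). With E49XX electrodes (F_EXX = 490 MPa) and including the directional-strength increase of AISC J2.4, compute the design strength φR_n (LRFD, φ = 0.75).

t_e = 0.707 × 4 = 2.828 mm; A_we = 2.828 × 130 = 367.6 mm².
Directional factor: 1.0 + 0.5 sin^1.5(90°) = 1.5.
F_nw = 0.6 × 490 × 1.5 = 441 MPa.
φR_n = 0.75 × 441 × 367.6 × 10⁻³ = 121.6 kN.

φR_n ≈ 122 kN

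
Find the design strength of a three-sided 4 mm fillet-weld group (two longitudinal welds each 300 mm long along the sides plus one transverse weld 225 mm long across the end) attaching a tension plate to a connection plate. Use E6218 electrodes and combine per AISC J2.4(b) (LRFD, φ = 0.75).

φR_n ≈ 669 kN

E62XX → F_EXX = 620 MPa.
t_e = 0.707 × 4 = 2.828 mm.
R_nwl = 0.6 × 620 × 2.828 × 600 × 10⁻³ = 631.2 kN (longitudinal, 2 welds).
R_nwt = 0.6 × 620 × 2.828 × 225 × 10⁻³ = 236.7 kN (transverse, base value).
(i) R_nwl + R_nwt = 867.9 kN; (ii) 0.85 R_nwl + 1.5 R_nwt = 891.6 kN.
R_n = max = 891.6 kN [governs: (ii)]; φR_n = 668.7 kN.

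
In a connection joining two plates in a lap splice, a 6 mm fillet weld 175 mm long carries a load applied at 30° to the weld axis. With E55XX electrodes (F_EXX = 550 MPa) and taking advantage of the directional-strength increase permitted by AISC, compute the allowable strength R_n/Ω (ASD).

R_n/Ω ≈ 144 kN

t_e = 0.707 × 6 = 4.242 mm; A_we = 4.242 × 175 = 742.4 mm².
Directional factor: 1.0 + 0.5 sin^1.5(30°) = 1.177.
F_nw = 0.6 × 550 × 1.177 = 388.3 MPa.
R_n/Ω = (388.3 × 742.4) / 2.0 × 10⁻³ = 144.1 kN.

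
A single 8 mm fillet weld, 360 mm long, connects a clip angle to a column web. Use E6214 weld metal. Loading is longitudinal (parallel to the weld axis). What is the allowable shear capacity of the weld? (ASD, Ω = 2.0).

E62XX → F_EXX = 620 MPa.
Effective throat t_e = 0.707 × 8 = 5.656 mm.
Total length L = 360 mm; A_we = 5.656 × 360 = 2036 mm².
F_nw = 0.6 F_EXX = 0.6 × 620 = 372 MPa.
R_n = 372 × 2036 × 10⁻³ = 757.5 kN; R_n/Ω = 757.5/2.0 = 378.7 kN.

R_n/Ω ≈ 379 kN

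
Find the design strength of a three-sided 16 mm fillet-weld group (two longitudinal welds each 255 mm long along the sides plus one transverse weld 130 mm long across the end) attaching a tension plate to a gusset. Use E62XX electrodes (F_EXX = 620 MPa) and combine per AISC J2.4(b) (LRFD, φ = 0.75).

φR_n ≈ 2020 kN

t_e = 0.707 × 16 = 11.31 mm.
R_nwl = 0.6 × 620 × 11.31 × 510 × 10⁻³ = 2146 kN (longitudinal, 2 welds).
R_nwt = 0.6 × 620 × 11.31 × 130 × 10⁻³ = 547 kN (transverse, base value).
(i) R_nwl + R_nwt = 2693 kN; (ii) 0.85 R_nwl + 1.5 R_nwt = 2645 kN.
R_n = max = 2693 kN [governs: (i)]; φR_n = 2020 kN.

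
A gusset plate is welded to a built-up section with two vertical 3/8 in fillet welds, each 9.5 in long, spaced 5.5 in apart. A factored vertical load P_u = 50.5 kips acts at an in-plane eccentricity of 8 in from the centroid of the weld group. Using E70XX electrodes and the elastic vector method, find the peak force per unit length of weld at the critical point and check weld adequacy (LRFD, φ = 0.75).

E70XX → F_EXX = 70 ksi.
Total weld length L_w = 19 in. Treat welds as unit-width lines.
Polar moment about centroid: J = 2[d³/12 + d(b/2)²] = 2[9.5³/12 + 9.5×2.75²] = 286.6 in³.
Direct shear f_v = P/L_w = 50.5 / 19 = 2.658 kip/in (vertical).
Torsion M = P·e = 50.5 × 8 = 404 kip·in.
Critical point at (x, y) = (2.75, 4.75) from centroid. f_tx = M·y/J = 6.696 kip/in; f_ty = M·x/J = 3.877 kip/in.
Resultant f_max = √[f_tx² + (f_v + f_ty)²] = √[6.696² + (2.658 + 3.877)²] = 9.356 kip/in.
Capacity per unit length: φr_n = 0.75 × 0.6 × 70 × (0.707 × 0.375) = 8.351 kip/in.
9.356 > 8.351 → NOT adequate.

f_max ≈ 9.36 kip/in; NOT adequate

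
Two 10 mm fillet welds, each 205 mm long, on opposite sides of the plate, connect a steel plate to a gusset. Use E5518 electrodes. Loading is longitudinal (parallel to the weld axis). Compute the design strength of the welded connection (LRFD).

φR_n ≈ 717 kN

E55XX → F_EXX = 550 MPa.
Effective throat t_e = 0.707 × 10 = 7.07 mm.
Total length L = 410 mm; A_we = 7.07 × 410 = 2899 mm².
F_nw = 0.6 F_EXX = 0.6 × 550 = 330 MPa.
φR_n = 0.75 × 330 × 2899 × 10⁻³ = 717.4 kN.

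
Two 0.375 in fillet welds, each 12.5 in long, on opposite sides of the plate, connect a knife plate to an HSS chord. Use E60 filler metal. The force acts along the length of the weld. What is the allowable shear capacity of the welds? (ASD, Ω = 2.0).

R_n/Ω ≈ 119 kips

E60XX → F_EXX = 60 ksi.
Effective throat t_e = 0.707 × 0.375 = 0.2651 in.
Total length L = 25 in; A_we = 0.2651 × 25 = 6.628 in².
F_nw = 0.6 F_EXX = 0.6 × 60 = 36 ksi.
R_n = 36 × 6.628 = 238.6 kips; R_n/Ω = 238.6/2.0 = 119.3 kips.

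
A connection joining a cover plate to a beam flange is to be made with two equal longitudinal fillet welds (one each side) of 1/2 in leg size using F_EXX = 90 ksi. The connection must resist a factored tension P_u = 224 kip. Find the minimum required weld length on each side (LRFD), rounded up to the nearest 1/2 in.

Throat t_e = 0.707 × 0.5 = 0.3535 in.
φr_n = 0.75 × 0.6 × 90 × 0.3535 = 14.32 kip/in.
L_req = P_u / φr_n = 224 / 14.32 = 15.65 in total.
Per side: 15.65 / 2 = 7.823 in.
Round up → use L = 8 in on each side.

L = 8 in on each side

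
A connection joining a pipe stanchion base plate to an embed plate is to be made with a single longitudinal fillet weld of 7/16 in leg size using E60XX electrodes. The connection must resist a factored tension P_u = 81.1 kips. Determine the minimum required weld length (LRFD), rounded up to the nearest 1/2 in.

L = 10 in

E60XX → F_EXX = 60 ksi.
Throat t_e = 0.707 × 0.4375 = 0.3093 in.
φr_n = 0.75 × 0.6 × 60 × 0.3093 = 8.351 kips/in.
L_req = P_u / φr_n = 81.1 / 8.351 = 9.711 in total.
Round up → use L = 10 in.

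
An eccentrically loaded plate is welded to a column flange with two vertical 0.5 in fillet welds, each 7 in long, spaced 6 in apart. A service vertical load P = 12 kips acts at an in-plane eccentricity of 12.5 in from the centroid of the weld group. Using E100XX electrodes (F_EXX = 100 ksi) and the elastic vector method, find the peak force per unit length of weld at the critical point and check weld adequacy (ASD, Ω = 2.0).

Total weld length L_w = 14 in. Treat welds as unit-width lines.
Polar moment about centroid: J = 2[d³/12 + d(b/2)²] = 2[7³/12 + 7×3²] = 183.2 in³.
Direct shear f_v = P/L_w = 12 / 14 = 0.8571 kip/in (vertical).
Torsion M = P·e = 12 × 12.5 = 150 kip·in.
Critical point at (x, y) = (3, 3.5) from centroid. f_tx = M·y/J = 2.866 kip/in; f_ty = M·x/J = 2.457 kip/in.
Resultant f_max = √[f_tx² + (f_v + f_ty)²] = √[2.866² + (0.8571 + 2.457)²] = 4.381 kip/in.
Capacity per unit length: r_n/Ω = (1/2.0) × 0.6 × 100 × (0.707 × 0.5) = 10.6 kip/in.
4.381 ≤ 10.6 → adequate.

f_max ≈ 4.38 kip/in; adequate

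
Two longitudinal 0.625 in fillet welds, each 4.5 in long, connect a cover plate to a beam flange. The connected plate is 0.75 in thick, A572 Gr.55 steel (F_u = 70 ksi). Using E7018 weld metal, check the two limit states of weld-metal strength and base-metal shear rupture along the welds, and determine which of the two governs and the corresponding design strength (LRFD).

E70XX → F_EXX = 70 ksi.
t_e = 0.707 × 0.625 = 0.4419 in; L = 9 in.
Weld metal: φR_n = 0.75 × 0.6 × 70 × 0.4419 × 9 = 125.3 kips.
Base metal (shear rupture): φR_n = 0.75 × 0.6 × 70 × 0.75 × 9 = 212.6 kips.
Governing: weld metal.

φR_n ≈ 125 kips (weld metal governs)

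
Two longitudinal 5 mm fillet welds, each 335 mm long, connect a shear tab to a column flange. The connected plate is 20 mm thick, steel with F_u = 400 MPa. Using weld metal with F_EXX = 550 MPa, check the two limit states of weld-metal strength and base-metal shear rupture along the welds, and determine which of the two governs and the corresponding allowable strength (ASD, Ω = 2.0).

R_n/Ω ≈ 391 kN (weld metal governs)

t_e = 0.707 × 5 = 3.535 mm; L = 670 mm.
Weld metal: R_n/Ω = (1/2.0) × 0.6 × 550 × 3.535 × 670 × 10⁻³ = 390.8 kN.
Base metal (shear rupture): R_n/Ω = (1/2.0) × 0.6 × 400 × 20 × 670 × 10⁻³ = 1608 kN.
Governing: weld metal.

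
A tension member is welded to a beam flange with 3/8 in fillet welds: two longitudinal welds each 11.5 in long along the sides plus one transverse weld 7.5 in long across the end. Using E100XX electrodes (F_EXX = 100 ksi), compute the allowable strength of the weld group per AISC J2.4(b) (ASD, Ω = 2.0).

R_n/Ω ≈ 245 kip

t_e = 0.707 × 0.375 = 0.2651 in.
R_nwl = 0.6 × 100 × 0.2651 × 23 = 365.9 kip (longitudinal, 2 welds).
R_nwt = 0.6 × 100 × 0.2651 × 7.5 = 119.3 kip (transverse, base value).
(i) R_nwl + R_nwt = 485.2 kip; (ii) 0.85 R_nwl + 1.5 R_nwt = 490 kip.
R_n = max = 490 kip [governs: (ii)]; R_n/Ω = 245 kip.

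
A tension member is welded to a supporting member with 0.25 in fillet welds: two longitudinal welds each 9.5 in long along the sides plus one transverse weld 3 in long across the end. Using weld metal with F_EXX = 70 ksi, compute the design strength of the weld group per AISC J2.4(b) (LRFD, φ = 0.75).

φR_n ≈ 122 kips

t_e = 0.707 × 0.25 = 0.1767 in.
R_nwl = 0.6 × 70 × 0.1767 × 19 = 141 kips (longitudinal, 2 welds).
R_nwt = 0.6 × 70 × 0.1767 × 3 = 22.27 kips (transverse, base value).
(i) R_nwl + R_nwt = 163.3 kips; (ii) 0.85 R_nwl + 1.5 R_nwt = 153.3 kips.
R_n = max = 163.3 kips [governs: (i)]; φR_n = 122.5 kips.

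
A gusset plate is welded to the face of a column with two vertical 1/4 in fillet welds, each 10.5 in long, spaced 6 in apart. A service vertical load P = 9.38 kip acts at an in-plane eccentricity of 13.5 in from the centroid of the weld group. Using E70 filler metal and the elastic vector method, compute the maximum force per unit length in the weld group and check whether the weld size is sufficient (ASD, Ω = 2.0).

f_max ≈ 2.26 kip/in; adequate

E70XX → F_EXX = 70 ksi.
Total weld length L_w = 21 in. Treat welds as unit-width lines.
Polar moment about centroid: J = 2[d³/12 + d(b/2)²] = 2[10.5³/12 + 10.5×3²] = 381.9 in³.
Direct shear f_v = P/L_w = 9.38 / 21 = 0.4467 kip/in (vertical).
Torsion M = P·e = 9.38 × 13.5 = 126.63 kip·in.
Critical point at (x, y) = (3, 5.25) from centroid. f_tx = M·y/J = 1.741 kip/in; f_ty = M·x/J = 0.9946 kip/in.
Resultant f_max = √[f_tx² + (f_v + f_ty)²] = √[1.741² + (0.4467 + 0.9946)²] = 2.26 kip/in.
Capacity per unit length: r_n/Ω = (1/2.0) × 0.6 × 70 × (0.707 × 0.25) = 3.712 kip/in.
2.26 ≤ 3.712 → adequate.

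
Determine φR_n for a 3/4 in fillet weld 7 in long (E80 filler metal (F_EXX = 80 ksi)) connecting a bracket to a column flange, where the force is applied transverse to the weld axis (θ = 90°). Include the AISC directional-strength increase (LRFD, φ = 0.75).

φR_n ≈ 200 kip

t_e = 0.707 × 0.75 = 0.5302 in; A_we = 0.5302 × 7 = 3.712 in².
Directional factor: 1.0 + 0.5 sin^1.5(90°) = 1.5.
F_nw = 0.6 × 80 × 1.5 = 72 ksi.
φR_n = 0.75 × 72 × 3.712 = 200.4 kip.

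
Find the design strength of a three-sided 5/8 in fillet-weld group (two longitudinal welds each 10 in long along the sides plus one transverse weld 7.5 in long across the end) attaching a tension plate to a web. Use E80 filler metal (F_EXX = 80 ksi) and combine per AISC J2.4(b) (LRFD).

t_e = 0.707 × 0.625 = 0.4419 in.
R_nwl = 0.6 × 80 × 0.4419 × 20 = 424.2 kips (longitudinal, 2 welds).
R_nwt = 0.6 × 80 × 0.4419 × 7.5 = 159.1 kips (transverse, base value).
(i) R_nwl + R_nwt = 583.3 kips; (ii) 0.85 R_nwl + 1.5 R_nwt = 599.2 kips.
R_n = max = 599.2 kips [governs: (ii)]; φR_n = 449.4 kips.

φR_n ≈ 449 kips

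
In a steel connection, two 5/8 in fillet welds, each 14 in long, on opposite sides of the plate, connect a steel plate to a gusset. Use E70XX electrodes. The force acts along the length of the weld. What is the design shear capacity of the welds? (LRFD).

φR_n ≈ 390 kips

E70XX → F_EXX = 70 ksi.
Effective throat t_e = 0.707 × 0.625 = 0.4419 in.
Total length L = 28 in; A_we = 0.4419 × 28 = 12.37 in².
F_nw = 0.6 F_EXX = 0.6 × 70 = 42 ksi.
φR_n = 0.75 × 42 × 12.37 = 389.7 kips.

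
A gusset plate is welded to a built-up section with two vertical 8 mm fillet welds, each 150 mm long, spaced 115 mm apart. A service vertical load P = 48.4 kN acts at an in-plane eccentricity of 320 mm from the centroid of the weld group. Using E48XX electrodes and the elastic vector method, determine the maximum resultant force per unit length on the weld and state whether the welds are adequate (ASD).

f_max ≈ 1050 N/mm; NOT adequate

E48XX → F_EXX = 480 MPa.
Total weld length L_w = 300 mm. Treat welds as unit-width lines.
Polar moment about centroid: J = 2[d³/12 + d(b/2)²] = 2[150³/12 + 150×57.5²] = 1554000 mm³.
Direct shear f_v = P/L_w = 48.4×10³ / 300 = 161.3 N/mm (vertical).
Torsion M = P·e = 48.4×10³ × 320 = 15488000 N·mm.
Critical point at (x, y) = (57.5, 75) from centroid. f_tx = M·y/J = 747.3 N/mm; f_ty = M·x/J = 572.9 N/mm.
Resultant f_max = √[f_tx² + (f_v + f_ty)²] = √[747.3² + (161.3 + 572.9)²] = 1048 N/mm.
Capacity per unit length: r_n/Ω = (1/2.0) × 0.6 × 480 × (0.707 × 8) = 814.5 N/mm.
1048 > 814.5 → NOT adequate.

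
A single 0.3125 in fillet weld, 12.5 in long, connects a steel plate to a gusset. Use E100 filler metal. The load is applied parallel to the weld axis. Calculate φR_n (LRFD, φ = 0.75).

E100XX → F_EXX = 100 ksi.
Effective throat t_e = 0.707 × 0.3125 = 0.2209 in.
Total length L = 12.5 in; A_we = 0.2209 × 12.5 = 2.762 in².
F_nw = 0.6 F_EXX = 0.6 × 100 = 60 ksi.
φR_n = 0.75 × 60 × 2.762 = 124.3 kip.

φR_n ≈ 124 kip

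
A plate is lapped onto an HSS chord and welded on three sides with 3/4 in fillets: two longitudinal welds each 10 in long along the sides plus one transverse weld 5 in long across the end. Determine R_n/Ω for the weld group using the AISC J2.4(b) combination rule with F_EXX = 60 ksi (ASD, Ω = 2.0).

t_e = 0.707 × 0.75 = 0.5302 in.
R_nwl = 0.6 × 60 × 0.5302 × 20 = 381.8 kips (longitudinal, 2 welds).
R_nwt = 0.6 × 60 × 0.5302 × 5 = 95.44 kips (transverse, base value).
(i) R_nwl + R_nwt = 477.2 kips; (ii) 0.85 R_nwl + 1.5 R_nwt = 467.7 kips.
R_n = max = 477.2 kips [governs: (i)]; R_n/Ω = 238.6 kips.

R_n/Ω ≈ 239 kips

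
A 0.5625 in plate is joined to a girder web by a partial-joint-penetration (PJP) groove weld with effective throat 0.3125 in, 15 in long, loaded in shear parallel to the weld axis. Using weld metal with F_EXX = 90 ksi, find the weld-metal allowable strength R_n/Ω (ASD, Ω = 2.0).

Effective throat (given) t_e = 0.3125 in.
A_we = 0.3125 × 15 = 4.688 in².
F_nw = 0.6 F_EXX = 54 ksi.
R_n/Ω = (54 × 4.688) / 2.0 = 126.6 kip.

R_n/Ω ≈ 127 kip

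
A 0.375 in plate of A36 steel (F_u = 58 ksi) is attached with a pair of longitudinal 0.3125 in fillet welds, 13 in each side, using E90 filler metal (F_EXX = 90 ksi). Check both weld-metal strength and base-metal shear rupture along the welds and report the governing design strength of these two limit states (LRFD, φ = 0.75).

φR_n ≈ 233 kip (weld metal governs)

t_e = 0.707 × 0.3125 = 0.2209 in; L = 26 in.
Weld metal: φR_n = 0.75 × 0.6 × 90 × 0.2209 × 26 = 232.6 kip.
Base metal (shear rupture): φR_n = 0.75 × 0.6 × 58 × 0.375 × 26 = 254.5 kip.
Governing: weld metal.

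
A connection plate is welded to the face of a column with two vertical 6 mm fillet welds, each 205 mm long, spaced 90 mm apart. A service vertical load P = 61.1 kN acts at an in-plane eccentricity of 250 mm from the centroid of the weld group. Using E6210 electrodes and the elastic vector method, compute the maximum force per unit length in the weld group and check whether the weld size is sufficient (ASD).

E62XX → F_EXX = 620 MPa.
Total weld length L_w = 410 mm. Treat welds as unit-width lines.
Polar moment about centroid: J = 2[d³/12 + d(b/2)²] = 2[205³/12 + 205×45²] = 2266000 mm³.
Direct shear f_v = P/L_w = 61.1×10³ / 410 = 149 N/mm (vertical).
Torsion M = P·e = 61.1×10³ × 250 = 15275000 N·mm.
Critical point at (x, y) = (45, 102.5) from centroid. f_tx = M·y/J = 690.9 N/mm; f_ty = M·x/J = 303.3 N/mm.
Resultant f_max = √[f_tx² + (f_v + f_ty)²] = √[690.9² + (149 + 303.3)²] = 825.8 N/mm.
Capacity per unit length: r_n/Ω = (1/2.0) × 0.6 × 620 × (0.707 × 6) = 789 N/mm.
825.8 > 789 → NOT adequate.

f_max ≈ 826 N/mm; NOT adequate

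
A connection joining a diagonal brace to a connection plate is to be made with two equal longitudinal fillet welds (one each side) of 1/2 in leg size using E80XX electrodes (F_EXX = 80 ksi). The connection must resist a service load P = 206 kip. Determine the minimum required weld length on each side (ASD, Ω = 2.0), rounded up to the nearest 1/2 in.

L = 12.5 in on each side

Throat t_e = 0.707 × 0.5 = 0.3535 in.
r_n/Ω = (0.6 × 80 × 0.3535) / 2.0 = 8.484 kip/in.
L_req = P / (r_n/Ω) = 206 / 8.484 = 24.28 in total.
Per side: 24.28 / 2 = 12.14 in.
Round up → use L = 12.5 in on each side.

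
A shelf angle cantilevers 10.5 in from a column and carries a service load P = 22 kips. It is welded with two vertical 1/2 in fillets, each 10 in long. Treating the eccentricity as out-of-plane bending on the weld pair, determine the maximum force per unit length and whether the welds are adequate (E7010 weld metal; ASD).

f_max ≈ 7.02 kip/in; adequate

E70XX → F_EXX = 70 ksi.
L_w = 2 × 10 = 20 in; section modulus (unit throat) S = 2 × L²/6 = 33.33 in².
Direct shear f_v = P/L_w = 22/20 = 1.1 kip/in.
Moment M = P × e = 22 × 10.5 = 231 kip·in; bending f_b = M/S = 6.93 kip/in.
f_max = √(f_v² + f_b²) = √(1.1² + 6.93²) = 7.017 kip/in.
r_n/Ω = (1/2.0) × 0.6 × 70 × (0.707 × 0.5) = 7.423 kip/in → adequate.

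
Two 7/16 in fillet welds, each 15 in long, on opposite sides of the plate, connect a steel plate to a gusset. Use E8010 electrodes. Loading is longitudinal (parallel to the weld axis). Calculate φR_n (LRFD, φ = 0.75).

E80XX → F_EXX = 80 ksi.
Effective throat t_e = 0.707 × 0.4375 = 0.3093 in.
Total length L = 30 in; A_we = 0.3093 × 30 = 9.279 in².
F_nw = 0.6 F_EXX = 0.6 × 80 = 48 ksi.
φR_n = 0.75 × 48 × 9.279 = 334.1 kip.

φR_n ≈ 334 kip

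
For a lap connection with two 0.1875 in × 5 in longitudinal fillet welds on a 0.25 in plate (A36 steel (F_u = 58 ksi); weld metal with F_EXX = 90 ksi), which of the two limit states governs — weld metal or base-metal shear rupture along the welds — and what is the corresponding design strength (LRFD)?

φR_n ≈ 53.7 kips (weld metal governs)

t_e = 0.707 × 0.1875 = 0.1326 in; L = 10 in.
Weld metal: φR_n = 0.75 × 0.6 × 90 × 0.1326 × 10 = 53.69 kips.
Base metal (shear rupture): φR_n = 0.75 × 0.6 × 58 × 0.25 × 10 = 65.25 kips.
Governing: weld metal.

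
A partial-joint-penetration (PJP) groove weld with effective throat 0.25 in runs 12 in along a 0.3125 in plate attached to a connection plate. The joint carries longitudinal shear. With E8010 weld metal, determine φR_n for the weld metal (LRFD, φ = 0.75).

E80XX → F_EXX = 80 ksi.
Effective throat (given) t_e = 0.25 in.
A_we = 0.25 × 12 = 3 in².
F_nw = 0.6 F_EXX = 48 ksi.
φR_n = 0.75 × 48 × 3 = 108 kips.

φR_n ≈ 108 kips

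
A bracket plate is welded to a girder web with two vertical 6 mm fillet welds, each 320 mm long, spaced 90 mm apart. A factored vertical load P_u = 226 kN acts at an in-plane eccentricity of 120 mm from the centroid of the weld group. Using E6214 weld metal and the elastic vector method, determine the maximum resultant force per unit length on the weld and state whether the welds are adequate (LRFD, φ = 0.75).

E62XX → F_EXX = 620 MPa.
Total weld length L_w = 640 mm. Treat welds as unit-width lines.
Polar moment about centroid: J = 2[d³/12 + d(b/2)²] = 2[320³/12 + 320×45²] = 6757000 mm³.
Direct shear f_v = P/L_w = 226×10³ / 640 = 353.1 N/mm (vertical).
Torsion M = P·e = 226×10³ × 120 = 27120000 N·mm.
Critical point at (x, y) = (45, 160) from centroid. f_tx = M·y/J = 642.1 N/mm; f_ty = M·x/J = 180.6 N/mm.
Resultant f_max = √[f_tx² + (f_v + f_ty)²] = √[642.1² + (353.1 + 180.6)²] = 835 N/mm.
Capacity per unit length: φr_n = 0.75 × 0.6 × 620 × (0.707 × 6) = 1184 N/mm.
835 ≤ 1184 → adequate.

f_max ≈ 835 N/mm; adequate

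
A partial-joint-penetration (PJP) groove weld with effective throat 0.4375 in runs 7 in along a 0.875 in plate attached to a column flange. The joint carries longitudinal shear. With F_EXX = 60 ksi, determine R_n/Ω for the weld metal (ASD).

R_n/Ω ≈ 55.1 kips

Effective throat (given) t_e = 0.4375 in.
A_we = 0.4375 × 7 = 3.062 in².
F_nw = 0.6 F_EXX = 36 ksi.
R_n/Ω = (36 × 3.062) / 2.0 = 55.12 kips.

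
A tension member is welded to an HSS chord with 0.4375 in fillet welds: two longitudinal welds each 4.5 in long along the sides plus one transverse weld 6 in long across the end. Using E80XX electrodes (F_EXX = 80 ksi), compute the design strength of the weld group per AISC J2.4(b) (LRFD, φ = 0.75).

t_e = 0.707 × 0.4375 = 0.3093 in.
R_nwl = 0.6 × 80 × 0.3093 × 9 = 133.6 kip (longitudinal, 2 welds).
R_nwt = 0.6 × 80 × 0.3093 × 6 = 89.08 kip (transverse, base value).
(i) R_nwl + R_nwt = 222.7 kip; (ii) 0.85 R_nwl + 1.5 R_nwt = 247.2 kip.
R_n = max = 247.2 kip [governs: (ii)]; φR_n = 185.4 kip.

φR_n ≈ 185 kip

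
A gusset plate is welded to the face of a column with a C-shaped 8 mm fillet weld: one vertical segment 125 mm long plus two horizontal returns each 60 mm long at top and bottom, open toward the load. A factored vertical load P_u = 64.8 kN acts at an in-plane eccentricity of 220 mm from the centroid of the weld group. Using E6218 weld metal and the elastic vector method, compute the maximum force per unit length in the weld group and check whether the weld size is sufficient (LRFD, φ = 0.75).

E62XX → F_EXX = 620 MPa.
Total weld length L_w = 245 mm. Treat welds as unit-width lines.
Centroid: x̄ = 2×60×30 / 245 = 14.69 mm from the vertical weld.
Polar moment about centroid: J = I_x + I_y = [125³/12 + 2×60×62.5²] + [125×14.69² + 2(60³/12 + 60×15.31²)] = 722600 mm³.
Direct shear f_v = P/L_w = 64.8×10³ / 245 = 264.5 N/mm (vertical).
Torsion M = P·e = 64.8×10³ × 220 = 14256000 N·mm.
Critical point at (x, y) = (45.31, 62.5) from centroid. f_tx = M·y/J = 1233 N/mm; f_ty = M·x/J = 893.8 N/mm.
Resultant f_max = √[f_tx² + (f_v + f_ty)²] = √[1233² + (264.5 + 893.8)²] = 1692 N/mm.
Capacity per unit length: φr_n = 0.75 × 0.6 × 620 × (0.707 × 8) = 1578 N/mm.
1692 > 1578 → NOT adequate.

f_max ≈ 1690 N/mm; NOT adequate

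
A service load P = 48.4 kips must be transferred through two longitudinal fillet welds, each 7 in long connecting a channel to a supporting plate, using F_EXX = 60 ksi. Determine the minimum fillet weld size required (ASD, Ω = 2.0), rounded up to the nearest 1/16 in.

w = 5/16 in

Total weld length L = 14 in.
Required throat t_e = P × Ω / (0.6 F_EXX × L) = 48.4 × 2.0 / (0.6 × 60 × 14) = 0.1921 in.
Required leg w = t_e / 0.707 = 0.2717 in → use 5/16 in.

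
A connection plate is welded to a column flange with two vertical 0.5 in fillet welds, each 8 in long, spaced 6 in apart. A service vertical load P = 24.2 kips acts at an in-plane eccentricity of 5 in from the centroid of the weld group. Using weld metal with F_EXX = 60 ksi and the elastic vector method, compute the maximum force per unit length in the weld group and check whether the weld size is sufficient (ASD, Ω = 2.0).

Total weld length L_w = 16 in. Treat welds as unit-width lines.
Polar moment about centroid: J = 2[d³/12 + d(b/2)²] = 2[8³/12 + 8×3²] = 229.3 in³.
Direct shear f_v = P/L_w = 24.2 / 16 = 1.512 kip/in (vertical).
Torsion M = P·e = 24.2 × 5 = 121 kip·in.
Critical point at (x, y) = (3, 4) from centroid. f_tx = M·y/J = 2.11 kip/in; f_ty = M·x/J = 1.583 kip/in.
Resultant f_max = √[f_tx² + (f_v + f_ty)²] = √[2.11² + (1.512 + 1.583)²] = 3.746 kip/in.
Capacity per unit length: r_n/Ω = (1/2.0) × 0.6 × 60 × (0.707 × 0.5) = 6.363 kip/in.
3.746 ≤ 6.363 → adequate.

f_max ≈ 3.75 kip/in; adequate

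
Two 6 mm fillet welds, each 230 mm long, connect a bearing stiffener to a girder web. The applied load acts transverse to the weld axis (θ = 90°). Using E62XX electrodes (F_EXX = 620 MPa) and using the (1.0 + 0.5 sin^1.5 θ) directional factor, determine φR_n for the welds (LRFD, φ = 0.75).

φR_n ≈ 817 kN

t_e = 0.707 × 6 = 4.242 mm; A_we = 4.242 × 460 = 1951 mm².
Directional factor: 1.0 + 0.5 sin^1.5(90°) = 1.5.
F_nw = 0.6 × 620 × 1.5 = 558 MPa.
φR_n = 0.75 × 558 × 1951 × 10⁻³ = 816.6 kN.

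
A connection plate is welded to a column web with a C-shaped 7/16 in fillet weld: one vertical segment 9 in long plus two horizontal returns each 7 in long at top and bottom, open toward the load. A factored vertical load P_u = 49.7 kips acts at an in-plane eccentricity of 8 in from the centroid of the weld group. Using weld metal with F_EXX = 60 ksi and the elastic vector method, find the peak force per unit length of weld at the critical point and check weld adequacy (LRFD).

f_max ≈ 7.36 kip/in; adequate

Total weld length L_w = 23 in. Treat welds as unit-width lines.
Centroid: x̄ = 2×7×3.5 / 23 = 2.13 in from the vertical weld.
Polar moment about centroid: J = I_x + I_y = [9³/12 + 2×7×4.5²] + [9×2.13² + 2(7³/12 + 7×1.37²)] = 468.5 in³.
Direct shear f_v = P/L_w = 49.7 / 23 = 2.161 kip/in (vertical).
Torsion M = P·e = 49.7 × 8 = 397.6 kip·in.
Critical point at (x, y) = (4.87, 4.5) from centroid. f_tx = M·y/J = 3.819 kip/in; f_ty = M·x/J = 4.132 kip/in.
Resultant f_max = √[f_tx² + (f_v + f_ty)²] = √[3.819² + (2.161 + 4.132)²] = 7.361 kip/in.
Capacity per unit length: φr_n = 0.75 × 0.6 × 60 × (0.707 × 0.4375) = 8.351 kip/in.
7.361 ≤ 8.351 → adequate.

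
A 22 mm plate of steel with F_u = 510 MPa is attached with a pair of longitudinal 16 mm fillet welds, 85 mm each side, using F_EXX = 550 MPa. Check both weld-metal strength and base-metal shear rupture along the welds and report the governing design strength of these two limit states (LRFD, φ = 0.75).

t_e = 0.707 × 16 = 11.31 mm; L = 170 mm.
Weld metal: φR_n = 0.75 × 0.6 × 550 × 11.31 × 170 × 10⁻³ = 476 kN.
Base metal (shear rupture): φR_n = 0.75 × 0.6 × 510 × 22 × 170 × 10⁻³ = 858.3 kN.
Governing: weld metal.

φR_n ≈ 476 kN (weld metal governs)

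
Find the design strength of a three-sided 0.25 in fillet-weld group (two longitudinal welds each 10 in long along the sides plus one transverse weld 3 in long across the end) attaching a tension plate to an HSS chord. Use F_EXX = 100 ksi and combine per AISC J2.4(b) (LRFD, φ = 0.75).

φR_n ≈ 183 kips

t_e = 0.707 × 0.25 = 0.1767 in.
R_nwl = 0.6 × 100 × 0.1767 × 20 = 212.1 kips (longitudinal, 2 welds).
R_nwt = 0.6 × 100 × 0.1767 × 3 = 31.81 kips (transverse, base value).
(i) R_nwl + R_nwt = 243.9 kips; (ii) 0.85 R_nwl + 1.5 R_nwt = 228 kips.
R_n = max = 243.9 kips [governs: (i)]; φR_n = 182.9 kips.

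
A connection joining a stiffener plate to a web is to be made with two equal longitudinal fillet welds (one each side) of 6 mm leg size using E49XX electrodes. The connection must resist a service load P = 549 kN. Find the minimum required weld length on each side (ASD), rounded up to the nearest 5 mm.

E49XX → F_EXX = 490 MPa.
Throat t_e = 0.707 × 6 = 4.242 mm.
r_n/Ω = (0.6 × 490 × 4.242) / 2.0 = 623.6 N/mm = 0.6236 kN/mm.
L_req = P / (r_n/Ω) = 549 / 0.6236 = 880.4 mm total.
Per side: 880.4 / 2 = 440.2 mm.
Round up → use L = 445 mm on each side.

L = 445 mm on each side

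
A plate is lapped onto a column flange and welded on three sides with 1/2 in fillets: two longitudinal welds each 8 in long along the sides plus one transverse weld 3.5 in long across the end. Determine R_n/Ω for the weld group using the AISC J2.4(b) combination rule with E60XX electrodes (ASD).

R_n/Ω ≈ 124 kip

E60XX → F_EXX = 60 ksi.
t_e = 0.707 × 0.5 = 0.3535 in.
R_nwl = 0.6 × 60 × 0.3535 × 16 = 203.6 kip (longitudinal, 2 welds).
R_nwt = 0.6 × 60 × 0.3535 × 3.5 = 44.54 kip (transverse, base value).
(i) R_nwl + R_nwt = 248.2 kip; (ii) 0.85 R_nwl + 1.5 R_nwt = 239.9 kip.
R_n = max = 248.2 kip [governs: (i)]; R_n/Ω = 124.1 kip.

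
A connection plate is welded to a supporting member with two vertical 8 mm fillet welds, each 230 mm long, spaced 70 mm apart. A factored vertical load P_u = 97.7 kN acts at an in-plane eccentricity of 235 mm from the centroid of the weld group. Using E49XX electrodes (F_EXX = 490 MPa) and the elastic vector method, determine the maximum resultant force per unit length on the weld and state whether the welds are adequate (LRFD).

f_max ≈ 1150 N/mm; adequate

Total weld length L_w = 460 mm. Treat welds as unit-width lines.
Polar moment about centroid: J = 2[d³/12 + d(b/2)²] = 2[230³/12 + 230×35²] = 2591000 mm³.
Direct shear f_v = P/L_w = 97.7×10³ / 460 = 212.4 N/mm (vertical).
Torsion M = P·e = 97.7×10³ × 235 = 22960000 N·mm.
Critical point at (x, y) = (35, 115) from centroid. f_tx = M·y/J = 1019 N/mm; f_ty = M·x/J = 310.1 N/mm.
Resultant f_max = √[f_tx² + (f_v + f_ty)²] = √[1019² + (212.4 + 310.1)²] = 1145 N/mm.
Capacity per unit length: φr_n = 0.75 × 0.6 × 490 × (0.707 × 8) = 1247 N/mm.
1145 ≤ 1247 → adequate.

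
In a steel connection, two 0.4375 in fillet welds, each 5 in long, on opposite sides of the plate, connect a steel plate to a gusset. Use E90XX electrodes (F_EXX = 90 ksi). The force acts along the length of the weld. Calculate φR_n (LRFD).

φR_n ≈ 125 kips

Effective throat t_e = 0.707 × 0.4375 = 0.3093 in.
Total length L = 10 in; A_we = 0.3093 × 10 = 3.093 in².
F_nw = 0.6 F_EXX = 0.6 × 90 = 54 ksi.
φR_n = 0.75 × 54 × 3.093 = 125.3 kips.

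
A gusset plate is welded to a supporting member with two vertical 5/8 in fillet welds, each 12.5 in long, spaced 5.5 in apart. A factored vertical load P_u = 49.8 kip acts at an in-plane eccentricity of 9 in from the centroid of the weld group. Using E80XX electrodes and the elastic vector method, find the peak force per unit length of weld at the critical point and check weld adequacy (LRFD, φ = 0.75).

f_max ≈ 6.99 kip/in; adequate

E80XX → F_EXX = 80 ksi.
Total weld length L_w = 25 in. Treat welds as unit-width lines.
Polar moment about centroid: J = 2[d³/12 + d(b/2)²] = 2[12.5³/12 + 12.5×2.75²] = 514.6 in³.
Direct shear f_v = P/L_w = 49.8 / 25 = 1.992 kip/in (vertical).
Torsion M = P·e = 49.8 × 9 = 448.2 kip·in.
Critical point at (x, y) = (2.75, 6.25) from centroid. f_tx = M·y/J = 5.444 kip/in; f_ty = M·x/J = 2.395 kip/in.
Resultant f_max = √[f_tx² + (f_v + f_ty)²] = √[5.444² + (1.992 + 2.395)²] = 6.992 kip/in.
Capacity per unit length: φr_n = 0.75 × 0.6 × 80 × (0.707 × 0.625) = 15.91 kip/in.
6.992 ≤ 15.91 → adequate.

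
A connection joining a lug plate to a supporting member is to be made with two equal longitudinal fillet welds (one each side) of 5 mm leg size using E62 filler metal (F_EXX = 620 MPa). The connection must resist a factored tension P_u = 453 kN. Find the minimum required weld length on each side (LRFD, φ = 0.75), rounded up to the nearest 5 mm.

Throat t_e = 0.707 × 5 = 3.535 mm.
φr_n = 0.75 × 0.6 × 620 × 3.535 × 10⁻³ = 0.9863 kN/mm.
L_req = P_u / φr_n = 453 / 0.9863 = 459.3 mm total.
Per side: 459.3 / 2 = 229.7 mm.
Round up → use L = 230 mm on each side.

L = 230 mm on each side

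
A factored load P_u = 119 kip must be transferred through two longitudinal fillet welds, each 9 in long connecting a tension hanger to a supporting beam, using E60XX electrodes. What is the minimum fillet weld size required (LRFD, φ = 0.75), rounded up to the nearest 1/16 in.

w = 3/8 in

E60XX → F_EXX = 60 ksi.
Total weld length L = 18 in.
Required throat t_e = P_u / (φ × 0.6 F_EXX × L) = 119 / (0.75 × 0.6 × 60 × 18) = 0.2449 in.
Required leg w = t_e / 0.707 = 0.3463 in → use 3/8 in.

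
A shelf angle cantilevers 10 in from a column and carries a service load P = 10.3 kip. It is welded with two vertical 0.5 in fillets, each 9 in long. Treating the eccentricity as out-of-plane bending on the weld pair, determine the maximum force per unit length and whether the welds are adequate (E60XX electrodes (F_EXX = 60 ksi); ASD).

f_max ≈ 3.86 kip/in; adequate

L_w = 2 × 9 = 18 in; section modulus (unit throat) S = 2 × L²/6 = 27 in².
Direct shear f_v = P/L_w = 10.3/18 = 0.5722 kip/in.
Moment M = P × e = 10.3 × 10 = 103 kip·in; bending f_b = M/S = 3.815 kip/in.
f_max = √(f_v² + f_b²) = √(0.5722² + 3.815²) = 3.857 kip/in.
r_n/Ω = (1/2.0) × 0.6 × 60 × (0.707 × 0.5) = 6.363 kip/in → adequate.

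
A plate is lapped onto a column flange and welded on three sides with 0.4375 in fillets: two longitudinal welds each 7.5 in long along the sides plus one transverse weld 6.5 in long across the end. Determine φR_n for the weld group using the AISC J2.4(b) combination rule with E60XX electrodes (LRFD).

φR_n ≈ 188 kip

E60XX → F_EXX = 60 ksi.
t_e = 0.707 × 0.4375 = 0.3093 in.
R_nwl = 0.6 × 60 × 0.3093 × 15 = 167 kip (longitudinal, 2 welds).
R_nwt = 0.6 × 60 × 0.3093 × 6.5 = 72.38 kip (transverse, base value).
(i) R_nwl + R_nwt = 239.4 kip; (ii) 0.85 R_nwl + 1.5 R_nwt = 250.5 kip.
R_n = max = 250.5 kip [governs: (ii)]; φR_n = 187.9 kip.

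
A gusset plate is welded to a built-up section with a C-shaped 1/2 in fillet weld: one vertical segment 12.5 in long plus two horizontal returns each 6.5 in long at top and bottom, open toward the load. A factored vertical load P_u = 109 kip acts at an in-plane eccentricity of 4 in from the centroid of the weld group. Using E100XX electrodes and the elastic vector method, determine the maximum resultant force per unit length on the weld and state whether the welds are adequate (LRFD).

E100XX → F_EXX = 100 ksi.
Total weld length L_w = 25.5 in. Treat welds as unit-width lines.
Centroid: x̄ = 2×6.5×3.25 / 25.5 = 1.657 in from the vertical weld.
Polar moment about centroid: J = I_x + I_y = [12.5³/12 + 2×6.5×6.25²] + [12.5×1.657² + 2(6.5³/12 + 6.5×1.593²)] = 783.7 in³.
Direct shear f_v = P/L_w = 109 / 25.5 = 4.275 kip/in (vertical).
Torsion M = P·e = 109 × 4 = 436 kip·in.
Critical point at (x, y) = (4.843, 6.25) from centroid. f_tx = M·y/J = 3.477 kip/in; f_ty = M·x/J = 2.695 kip/in.
Resultant f_max = √[f_tx² + (f_v + f_ty)²] = √[3.477² + (4.275 + 2.695)²] = 7.788 kip/in.
Capacity per unit length: φr_n = 0.75 × 0.6 × 100 × (0.707 × 0.5) = 15.91 kip/in.
7.788 ≤ 15.91 → adequate.

f_max ≈ 7.79 kip/in; adequate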